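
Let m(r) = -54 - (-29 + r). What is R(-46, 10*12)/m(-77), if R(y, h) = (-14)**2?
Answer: 49/13 ≈ 3.7692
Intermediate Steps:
R(y, h) = 196
m(r) = -25 - r (m(r) = -54 + (29 - r) = -25 - r)
R(-46, 10*12)/m(-77) = 196/(-25 - 1*(-77)) = 196/(-25 + 77) = 196/52 = 196*(1/52) = 49/13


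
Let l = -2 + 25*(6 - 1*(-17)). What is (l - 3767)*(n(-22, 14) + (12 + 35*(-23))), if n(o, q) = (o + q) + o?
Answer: 2628662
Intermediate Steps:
l = 573 (l = -2 + 25*(6 + 17) = -2 + 25*23 = -2 + 575 = 573)
n(o, q) = q + 2*o
(l - 3767)*(n(-22, 14) + (12 + 35*(-23))) = (573 - 3767)*((14 + 2*(-22)) + (12 + 35*(-23))) = -3194*((14 - 44) + (12 - 805)) = -3194*(-30 - 793) = -3194*(-823) = 2628662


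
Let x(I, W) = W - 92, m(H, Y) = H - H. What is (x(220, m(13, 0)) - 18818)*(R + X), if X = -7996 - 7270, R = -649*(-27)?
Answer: -42679870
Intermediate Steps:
m(H, Y) = 0
R = 17523
x(I, W) = -92 + W
X = -15266
(x(220, m(13, 0)) - 18818)*(R + X) = ((-92 + 0) - 18818)*(17523 - 15266) = (-92 - 18818)*2257 = -18910*2257 = -42679870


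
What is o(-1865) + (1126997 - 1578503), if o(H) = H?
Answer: -453371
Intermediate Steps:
o(-1865) + (1126997 - 1578503) = -1865 + (1126997 - 1578503) = -1865 - 451506 = -453371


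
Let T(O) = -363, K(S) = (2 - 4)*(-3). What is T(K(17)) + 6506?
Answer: 6143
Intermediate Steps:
K(S) = 6 (K(S) = -2*(-3) = 6)
T(K(17)) + 6506 = -363 + 6506 = 6143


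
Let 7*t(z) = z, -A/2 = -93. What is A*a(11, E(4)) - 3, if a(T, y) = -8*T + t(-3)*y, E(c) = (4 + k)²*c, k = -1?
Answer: -134685/7 ≈ -19241.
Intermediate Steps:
A = 186 (A = -2*(-93) = 186)
t(z) = z/7
E(c) = 9*c (E(c) = (4 - 1)²*c = 3²*c = 9*c)
a(T, y) = -8*T - 3*y/7 (a(T, y) = -8*T + ((⅐)*(-3))*y = -8*T - 3*y/7)
A*a(11, E(4)) - 3 = 186*(-8*11 - 27*4/7) - 3 = 186*(-88 - 3/7*36) - 3 = 186*(-88 - 108/7) - 3 = 186*(-724/7) - 3 = -134664/7 - 3 = -134685/7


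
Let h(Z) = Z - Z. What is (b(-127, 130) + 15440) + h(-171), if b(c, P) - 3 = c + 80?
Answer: 15396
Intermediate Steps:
h(Z) = 0
b(c, P) = 83 + c (b(c, P) = 3 + (c + 80) = 3 + (80 + c) = 83 + c)
(b(-127, 130) + 15440) + h(-171) = ((83 - 127) + 15440) + 0 = (-44 + 15440) + 0 = 15396 + 0 = 15396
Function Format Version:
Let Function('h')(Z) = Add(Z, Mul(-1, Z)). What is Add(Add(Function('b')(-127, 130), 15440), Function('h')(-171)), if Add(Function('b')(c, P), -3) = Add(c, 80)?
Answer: 15396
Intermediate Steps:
Function('h')(Z) = 0
Function('b')(c, P) = Add(83, c) (Function('b')(c, P) = Add(3, Add(c, 80)) = Add(3, Add(80, c)) = Add(83, c))
Add(Add(Function('b')(-127, 130), 15440), Function('h')(-171)) = Add(Add(Add(83, -127), 15440), 0) = Add(Add(-44, 15440), 0) = Add(15396, 0) = 15396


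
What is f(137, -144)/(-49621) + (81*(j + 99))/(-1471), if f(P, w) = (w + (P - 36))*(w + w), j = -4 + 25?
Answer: -500532984/72992491 ≈ -6.8573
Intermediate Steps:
j = 21
f(P, w) = 2*w*(-36 + P + w) (f(P, w) = (w + (-36 + P))*(2*w) = (-36 + P + w)*(2*w) = 2*w*(-36 + P + w))
f(137, -144)/(-49621) + (81*(j + 99))/(-1471) = (2*(-144)*(-36 + 137 - 144))/(-49621) + (81*(21 + 99))/(-1471) = (2*(-144)*(-43))*(-1/49621) + (81*120)*(-1/1471) = 12384*(-1/49621) + 9720*(-1/1471) = -12384/49621 - 9720/1471 = -500532984/72992491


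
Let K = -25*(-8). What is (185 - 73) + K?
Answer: 312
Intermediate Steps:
K = 200
(185 - 73) + K = (185 - 73) + 200 = 112 + 200 = 312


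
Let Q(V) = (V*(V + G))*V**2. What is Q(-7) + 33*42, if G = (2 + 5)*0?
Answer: 3787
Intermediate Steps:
G = 0 (G = 7*0 = 0)
Q(V) = V**4 (Q(V) = (V*(V + 0))*V**2 = (V*V)*V**2 = V**2*V**2 = V**4)
Q(-7) + 33*42 = (-7)**4 + 33*42 = 2401 + 1386 = 3787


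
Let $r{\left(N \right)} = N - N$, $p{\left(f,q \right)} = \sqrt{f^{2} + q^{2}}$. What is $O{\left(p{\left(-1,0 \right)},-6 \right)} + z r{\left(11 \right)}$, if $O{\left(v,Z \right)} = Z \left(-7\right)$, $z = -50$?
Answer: $42$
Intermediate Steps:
$r{\left(N \right)} = 0$
$O{\left(v,Z \right)} = - 7 Z$
$O{\left(p{\left(-1,0 \right)},-6 \right)} + z r{\left(11 \right)} = \left(-7\right) \left(-6\right) - 0 = 42 + 0 = 42$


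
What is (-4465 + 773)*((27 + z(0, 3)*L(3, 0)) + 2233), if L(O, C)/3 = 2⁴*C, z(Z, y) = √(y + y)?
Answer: -8343920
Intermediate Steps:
z(Z, y) = √2*√y (z(Z, y) = √(2*y) = √2*√y)
L(O, C) = 48*C (L(O, C) = 3*(2⁴*C) = 3*(16*C) = 48*C)
(-4465 + 773)*((27 + z(0, 3)*L(3, 0)) + 2233) = (-4465 + 773)*((27 + (√2*√3)*(48*0)) + 2233) = -3692*((27 + √6*0) + 2233) = -3692*((27 + 0) + 2233) = -3692*(27 + 2233) = -3692*2260 = -8343920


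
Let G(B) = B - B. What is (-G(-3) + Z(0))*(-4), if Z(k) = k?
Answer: 0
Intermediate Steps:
G(B) = 0
(-G(-3) + Z(0))*(-4) = (-1*0 + 0)*(-4) = (0 + 0)*(-4) = 0*(-4) = 0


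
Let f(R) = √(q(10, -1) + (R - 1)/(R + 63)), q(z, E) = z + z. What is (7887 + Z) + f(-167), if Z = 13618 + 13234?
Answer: 34739 + √3653/13 ≈ 34744.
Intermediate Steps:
q(z, E) = 2*z
Z = 26852
f(R) = √(20 + (-1 + R)/(63 + R)) (f(R) = √(2*10 + (R - 1)/(R + 63)) = √(20 + (-1 + R)/(63 + R)))
(7887 + Z) + f(-167) = (7887 + 26852) + √((1259 + 21*(-167))/(63 - 167)) = 34739 + √((1259 - 3507)/(-104)) = 34739 + √(-1/104*(-2248)) = 34739 + √(281/13) = 34739 + √3653/13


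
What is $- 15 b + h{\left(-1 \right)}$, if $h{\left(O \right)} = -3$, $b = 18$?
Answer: $-273$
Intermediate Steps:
$- 15 b + h{\left(-1 \right)} = \left(-15\right) 18 - 3 = -270 - 3 = -273$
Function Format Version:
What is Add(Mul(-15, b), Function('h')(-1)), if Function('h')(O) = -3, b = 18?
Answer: -273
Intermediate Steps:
Add(Mul(-15, b), Function('h')(-1)) = Add(Mul(-15, 18), -3) = Add(-270, -3) = -273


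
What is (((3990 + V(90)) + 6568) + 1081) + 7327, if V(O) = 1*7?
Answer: 18973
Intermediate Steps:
V(O) = 7
(((3990 + V(90)) + 6568) + 1081) + 7327 = (((3990 + 7) + 6568) + 1081) + 7327 = ((3997 + 6568) + 1081) + 7327 = (10565 + 1081) + 7327 = 11646 + 7327 = 18973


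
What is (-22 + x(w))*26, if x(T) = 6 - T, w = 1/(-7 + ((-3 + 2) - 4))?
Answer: -2483/6 ≈ -413.83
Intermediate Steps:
w = -1/12 (w = 1/(-7 + (-1 - 4)) = 1/(-7 - 5) = 1/(-12) = -1/12 ≈ -0.083333)
(-22 + x(w))*26 = (-22 + (6 - 1*(-1/12)))*26 = (-22 + (6 + 1/12))*26 = (-22 + 73/12)*26 = -191/12*26 = -2483/6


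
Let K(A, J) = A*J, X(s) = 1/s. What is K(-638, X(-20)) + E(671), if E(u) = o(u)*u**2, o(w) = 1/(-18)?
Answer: -1124167/45 ≈ -24982.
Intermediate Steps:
o(w) = -1/18
E(u) = -u**2/18
K(-638, X(-20)) + E(671) = -638/(-20) - 1/18*671**2 = -638*(-1/20) - 1/18*450241 = 319/10 - 450241/18 = -1124167/45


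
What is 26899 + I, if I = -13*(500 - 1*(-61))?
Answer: 19606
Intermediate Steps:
I = -7293 (I = -13*(500 + 61) = -13*561 = -7293)
26899 + I = 26899 - 7293 = 19606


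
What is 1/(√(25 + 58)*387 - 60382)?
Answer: -60382/3633555097 - 387*√83/3633555097 ≈ -1.7588e-5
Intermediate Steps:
1/(√(25 + 58)*387 - 60382) = 1/(√83*387 - 60382) = 1/(387*√83 - 60382) = 1/(-60382 + 387*√83)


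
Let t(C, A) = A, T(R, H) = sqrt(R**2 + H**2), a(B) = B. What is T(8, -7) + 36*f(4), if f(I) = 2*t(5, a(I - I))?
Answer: sqrt(113) ≈ 10.630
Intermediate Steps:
T(R, H) = sqrt(H**2 + R**2)
f(I) = 0 (f(I) = 2*(I - I) = 2*0 = 0)
T(8, -7) + 36*f(4) = sqrt((-7)**2 + 8**2) + 36*0 = sqrt(49 + 64) + 0 = sqrt(113) + 0 = sqrt(113)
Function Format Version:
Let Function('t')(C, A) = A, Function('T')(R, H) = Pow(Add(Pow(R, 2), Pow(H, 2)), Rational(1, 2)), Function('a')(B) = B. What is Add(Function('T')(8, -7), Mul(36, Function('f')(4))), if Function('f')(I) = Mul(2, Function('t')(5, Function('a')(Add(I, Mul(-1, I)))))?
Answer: Pow(113, Rational(1, 2)) ≈ 10.630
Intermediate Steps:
Function('T')(R, H) = Pow(Add(Pow(H, 2), Pow(R, 2)), Rational(1, 2))
Function('f')(I) = 0 (Function('f')(I) = Mul(2, Add(I, Mul(-1, I))) = Mul(2, 0) = 0)
Add(Function('T')(8, -7), Mul(36, Function('f')(4))) = Add(Pow(Add(Pow(-7, 2), Pow(8, 2)), Rational(1, 2)), Mul(36, 0)) = Add(Pow(Add(49, 64), Rational(1, 2)), 0) = Add(Pow(113, Rational(1, 2)), 0) = Pow(113, Rational(1, 2))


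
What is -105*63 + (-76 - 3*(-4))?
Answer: -6679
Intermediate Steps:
-105*63 + (-76 - 3*(-4)) = -6615 + (-76 + 12) = -6615 - 64 = -6679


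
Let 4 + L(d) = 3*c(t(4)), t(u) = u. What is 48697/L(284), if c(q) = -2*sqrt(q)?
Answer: -48697/16 ≈ -3043.6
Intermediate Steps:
L(d) = -16 (L(d) = -4 + 3*(-2*sqrt(4)) = -4 + 3*(-2*2) = -4 + 3*(-4) = -4 - 12 = -16)
48697/L(284) = 48697/(-16) = 48697*(-1/16) = -48697/16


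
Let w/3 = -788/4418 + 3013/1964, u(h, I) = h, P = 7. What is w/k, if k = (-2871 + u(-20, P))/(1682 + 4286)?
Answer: -26327388876/3135633529 ≈ -8.3962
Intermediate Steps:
k = -2891/5968 (k = (-2871 - 20)/(1682 + 4286) = -2891/5968 ≈ -0.48442)
w = 17645703/4338476 (w = 3*(-788/4418 + 3013/1964) = 3*(-788*1/4418 + 3013*(1/1964)) = 3*(-394/2209 + 3013/1964) = 3*(5881901/4338476) = 17645703/4338476 ≈ 4.0673)
w/k = 17645703/(4338476*(-2891/5968)) = (17645703/4338476)*(-5968/2891) = -26327388876/3135633529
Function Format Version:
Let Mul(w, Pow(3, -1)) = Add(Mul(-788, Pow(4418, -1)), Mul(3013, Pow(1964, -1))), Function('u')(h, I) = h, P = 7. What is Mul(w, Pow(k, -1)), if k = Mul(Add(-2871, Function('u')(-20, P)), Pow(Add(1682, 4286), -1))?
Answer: Rational(-26327388876, 3135633529) ≈ -8.3962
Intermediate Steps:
k = Rational(-2891, 5968) (k = Mul(Add(-2871, -20), Pow(Add(1682, 4286), -1)) = Mul(-2891, Pow(5968, -1)) = Mul(-2891, Rational(1, 5968)) = Rational(-2891, 5968) ≈ -0.48442)
w = Rational(17645703, 4338476) (w = Mul(3, Add(Mul(-788, Pow(4418, -1)), Mul(3013, Pow(1964, -1)))) = Mul(3, Add(Mul(-788, Rational(1, 4418)), Mul(3013, Rational(1, 1964)))) = Mul(3, Add(Rational(-394, 2209), Rational(3013, 1964))) = Mul(3, Rational(5881901, 4338476)) = Rational(17645703, 4338476) ≈ 4.0673)
Mul(w, Pow(k, -1)) = Mul(Rational(17645703, 4338476), Pow(Rational(-2891, 5968), -1)) = Mul(Rational(17645703, 4338476), Rational(-5968, 2891)) = Rational(-26327388876, 3135633529)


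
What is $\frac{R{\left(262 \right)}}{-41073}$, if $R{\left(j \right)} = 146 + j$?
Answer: $- \frac{136}{13691} \approx -0.0099335$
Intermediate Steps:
$\frac{R{\left(262 \right)}}{-41073} = \frac{146 + 262}{-41073} = 408 \left(- \frac{1}{41073}\right) = - \frac{136}{13691}$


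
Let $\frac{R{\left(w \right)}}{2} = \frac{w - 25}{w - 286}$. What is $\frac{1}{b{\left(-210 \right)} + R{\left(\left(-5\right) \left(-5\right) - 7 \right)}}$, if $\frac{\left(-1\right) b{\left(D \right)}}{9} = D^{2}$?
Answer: $- \frac{134}{53184593} \approx -2.5195 \cdot 10^{-6}$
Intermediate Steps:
$R{\left(w \right)} = \frac{2 \left(-25 + w\right)}{-286 + w}$ ($R{\left(w \right)} = 2 \frac{w - 25}{w - 286} = 2 \frac{-25 + w}{-286 + w} = \frac{2 \left(-25 + w\right)}{-286 + w}$)
$b{\left(D \right)} = - 9 D^{2}$
$\frac{1}{b{\left(-210 \right)} + R{\left(\left(-5\right) \left(-5\right) - 7 \right)}} = \frac{1}{- 9 \left(-210\right)^{2} + \frac{2 \left(-25 - -18\right)}{-286 - -18}} = \frac{1}{\left(-9\right) 44100 + \frac{2 \left(-25 + \left(25 - 7\right)\right)}{-286 + \left(25 - 7\right)}} = \frac{1}{-396900 + \frac{2 \left(-25 + 18\right)}{-286 + 18}} = \frac{1}{-396900 + 2 \frac{1}{-268} \left(-7\right)} = \frac{1}{-396900 + 2 \left(- \frac{1}{268}\right) \left(-7\right)} = \frac{1}{-396900 + \frac{7}{134}} = \frac{1}{- \frac{53184593}{134}} = - \frac{134}{53184593}$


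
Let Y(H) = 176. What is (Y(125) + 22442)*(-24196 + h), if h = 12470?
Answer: -265218668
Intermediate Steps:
(Y(125) + 22442)*(-24196 + h) = (176 + 22442)*(-24196 + 12470) = 22618*(-11726) = -265218668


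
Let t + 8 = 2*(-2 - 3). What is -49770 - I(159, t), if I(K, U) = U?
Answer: -49752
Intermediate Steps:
t = -18 (t = -8 + 2*(-2 - 3) = -8 + 2*(-5) = -8 - 10 = -18)
-49770 - I(159, t) = -49770 - 1*(-18) = -49770 + 18 = -49752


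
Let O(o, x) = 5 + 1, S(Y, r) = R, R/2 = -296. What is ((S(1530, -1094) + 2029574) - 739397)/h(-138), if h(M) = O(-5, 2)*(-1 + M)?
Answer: -1289585/834 ≈ -1546.3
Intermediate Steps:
R = -592 (R = 2*(-296) = -592)
S(Y, r) = -592
O(o, x) = 6
h(M) = -6 + 6*M (h(M) = 6*(-1 + M) = -6 + 6*M)
((S(1530, -1094) + 2029574) - 739397)/h(-138) = ((-592 + 2029574) - 739397)/(-6 + 6*(-138)) = (2028982 - 739397)/(-6 - 828) = 1289585/(-834) = 1289585*(-1/834) = -1289585/834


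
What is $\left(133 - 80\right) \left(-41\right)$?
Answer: $-2173$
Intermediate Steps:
$\left(133 - 80\right) \left(-41\right) = 53 \left(-41\right) = -2173$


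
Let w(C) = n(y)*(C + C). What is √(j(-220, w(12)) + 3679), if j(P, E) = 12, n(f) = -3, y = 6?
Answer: √3691 ≈ 60.754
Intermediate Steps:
w(C) = -6*C (w(C) = -3*(C + C) = -6*C)
√(j(-220, w(12)) + 3679) = √(12 + 3679) = √3691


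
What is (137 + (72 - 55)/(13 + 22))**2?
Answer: 23155344/1225 ≈ 18902.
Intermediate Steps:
(137 + (72 - 55)/(13 + 22))**2 = (137 + 17/35)**2 = (4812/35)**2 = 23155344/1225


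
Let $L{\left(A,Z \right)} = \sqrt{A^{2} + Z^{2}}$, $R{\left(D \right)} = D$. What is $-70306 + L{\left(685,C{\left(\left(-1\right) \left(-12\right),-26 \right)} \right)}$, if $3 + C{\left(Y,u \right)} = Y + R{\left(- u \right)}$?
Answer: $-70306 + 485 \sqrt{2} \approx -69620.0$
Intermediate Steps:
$C{\left(Y,u \right)} = -3 + Y - u$ ($C{\left(Y,u \right)} = -3 + \left(Y - u\right) = -3 + Y - u$)
$-70306 + L{\left(685,C{\left(\left(-1\right) \left(-12\right),-26 \right)} \right)} = -70306 + \sqrt{685^{2} + \left(-3 - -12 - -26\right)^{2}} = -70306 + \sqrt{469225 + \left(-3 + 12 + 26\right)^{2}} = -70306 + \sqrt{469225 + 35^{2}} = -70306 + \sqrt{469225 + 1225} = -70306 + \sqrt{470450} = -70306 + 485 \sqrt{2}$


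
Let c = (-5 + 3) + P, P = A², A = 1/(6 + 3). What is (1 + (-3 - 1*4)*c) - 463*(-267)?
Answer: 10014509/81 ≈ 1.2364e+5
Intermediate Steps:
A = ⅑ (A = 1/9 = ⅑ ≈ 0.11111)
P = 1/81 (P = (⅑)² = 1/81 ≈ 0.012346)
c = -161/81 (c = (-5 + 3) + 1/81 = -2 + 1/81 = -161/81 ≈ -1.9877)
(1 + (-3 - 1*4)*c) - 463*(-267) = (1 + (-3 - 1*4)*(-161/81)) - 463*(-267) = (1 + (-3 - 4)*(-161/81)) + 123621 = (1 - 7*(-161/81)) + 123621 = (1 + 1127/81) + 123621 = 1208/81 + 123621 = 10014509/81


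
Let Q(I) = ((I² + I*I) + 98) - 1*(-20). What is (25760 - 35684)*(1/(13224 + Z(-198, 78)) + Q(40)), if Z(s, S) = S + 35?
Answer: -439158505308/13337 ≈ -3.2928e+7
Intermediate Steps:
Z(s, S) = 35 + S
Q(I) = 118 + 2*I² (Q(I) = ((I² + I²) + 98) + 20 = (2*I² + 98) + 20 = (98 + 2*I²) + 20 = 118 + 2*I²)
(25760 - 35684)*(1/(13224 + Z(-198, 78)) + Q(40)) = (25760 - 35684)*(1/(13224 + (35 + 78)) + (118 + 2*40²)) = -9924*(1/(13224 + 113) + (118 + 2*1600)) = -9924*(1/13337 + (118 + 3200)) = -9924*(1/13337 + 3318) = -9924*44252167/13337 = -439158505308/13337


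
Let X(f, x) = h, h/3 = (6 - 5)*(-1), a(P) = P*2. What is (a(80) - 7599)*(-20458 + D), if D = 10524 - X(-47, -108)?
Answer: 73876709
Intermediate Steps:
a(P) = 2*P
h = -3 (h = 3*((6 - 5)*(-1)) = 3*(1*(-1)) = 3*(-1) = -3)
X(f, x) = -3
D = 10527 (D = 10524 - 1*(-3) = 10524 + 3 = 10527)
(a(80) - 7599)*(-20458 + D) = (2*80 - 7599)*(-20458 + 10527) = (160 - 7599)*(-9931) = -7439*(-9931) = 73876709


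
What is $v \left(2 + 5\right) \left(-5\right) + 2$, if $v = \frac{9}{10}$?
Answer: $- \frac{59}{2} \approx -29.5$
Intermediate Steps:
$v = \frac{9}{10}$ ($v = 9 \cdot \frac{1}{10} = \frac{9}{10} \approx 0.9$)
$v \left(2 + 5\right) \left(-5\right) + 2 = \frac{9 \left(2 + 5\right) \left(-5\right)}{10} + 2 = \frac{9 \cdot 7 \left(-5\right)}{10} + 2 = \frac{9}{10} \left(-35\right) + 2 = - \frac{63}{2} + 2 = - \frac{59}{2}$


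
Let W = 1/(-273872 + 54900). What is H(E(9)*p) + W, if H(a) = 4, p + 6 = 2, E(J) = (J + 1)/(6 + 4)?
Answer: 875887/218972 ≈ 4.0000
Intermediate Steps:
E(J) = ⅒ + J/10 (E(J) = (1 + J)/10 = (1 + J)*(⅒) = ⅒ + J/10)
p = -4 (p = -6 + 2 = -4)
W = -1/218972 (W = 1/(-218972) = -1/218972 ≈ -4.5668e-6)
H(E(9)*p) + W = 4 - 1/218972 = 875887/218972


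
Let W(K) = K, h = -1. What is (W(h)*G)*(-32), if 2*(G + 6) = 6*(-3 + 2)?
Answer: -288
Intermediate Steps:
G = -9 (G = -6 + (6*(-3 + 2))/2 = -6 + (6*(-1))/2 = -6 + (½)*(-6) = -6 - 3 = -9)
(W(h)*G)*(-32) = -1*(-9)*(-32) = 9*(-32) = -288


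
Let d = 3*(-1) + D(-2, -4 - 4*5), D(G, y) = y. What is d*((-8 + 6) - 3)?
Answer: 135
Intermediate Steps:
d = -27 (d = 3*(-1) + (-4 - 4*5) = -3 + (-4 - 20) = -3 - 24 = -27)
d*((-8 + 6) - 3) = -27*((-8 + 6) - 3) = -27*(-2 - 3) = -27*(-5) = 135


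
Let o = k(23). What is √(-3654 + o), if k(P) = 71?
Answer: I*√3583 ≈ 59.858*I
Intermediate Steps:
o = 71
√(-3654 + o) = √(-3654 + 71) = √(-3583) = I*√3583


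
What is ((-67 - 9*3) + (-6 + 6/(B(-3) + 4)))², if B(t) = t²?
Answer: 1674436/169 ≈ 9907.9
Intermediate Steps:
((-67 - 9*3) + (-6 + 6/(B(-3) + 4)))² = ((-67 - 9*3) + (-6 + 6/((-3)² + 4)))² = ((-67 - 1*27) + (-6 + 6/(9 + 4)))² = ((-67 - 27) + (-6 + 6/13))² = (-94 + (-6 + (1/13)*6))² = (-94 + (-6 + 6/13))² = (-94 - 72/13)² = (-1294/13)² = 1674436/169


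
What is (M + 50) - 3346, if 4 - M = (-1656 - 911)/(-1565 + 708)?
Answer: -2823811/857 ≈ -3295.0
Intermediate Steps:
M = 861/857 (M = 4 - (-1656 - 911)/(-1565 + 708) = 4 - (-2567)/(-857) = 4 - (-2567)*(-1)/857 = 4 - 1*2567/857 = 4 - 2567/857 = 861/857 ≈ 1.0047)
(M + 50) - 3346 = (861/857 + 50) - 3346 = 43711/857 - 3346 = -2823811/857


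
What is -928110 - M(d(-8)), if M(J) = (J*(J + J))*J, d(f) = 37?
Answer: -1029416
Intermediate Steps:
M(J) = 2*J³ (M(J) = (J*(2*J))*J = (2*J²)*J = 2*J³)
-928110 - M(d(-8)) = -928110 - 2*37³ = -928110 - 2*50653 = -928110 - 1*101306 = -928110 - 101306 = -1029416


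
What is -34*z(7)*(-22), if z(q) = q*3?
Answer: 15708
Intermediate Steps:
z(q) = 3*q
-34*z(7)*(-22) = -102*7*(-22) = -34*21*(-22) = -714*(-22) = 15708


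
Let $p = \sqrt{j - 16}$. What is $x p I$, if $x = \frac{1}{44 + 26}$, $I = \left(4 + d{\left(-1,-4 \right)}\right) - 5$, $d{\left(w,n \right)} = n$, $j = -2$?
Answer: $- \frac{3 i \sqrt{2}}{14} \approx - 0.30305 i$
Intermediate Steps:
$I = -5$ ($I = \left(4 - 4\right) - 5 = 0 - 5 = -5$)
$p = 3 i \sqrt{2}$ ($p = \sqrt{-2 - 16} = \sqrt{-18} = 3 i \sqrt{2} \approx 4.2426 i$)
$x = \frac{1}{70} \approx 0.014286$
$x p I = \frac{3 i \sqrt{2}}{70} \left(-5\right) = - \frac{3 i \sqrt{2}}{14}$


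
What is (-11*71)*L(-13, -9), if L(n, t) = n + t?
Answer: 17182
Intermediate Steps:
(-11*71)*L(-13, -9) = (-11*71)*(-13 - 9) = -781*(-22) = 17182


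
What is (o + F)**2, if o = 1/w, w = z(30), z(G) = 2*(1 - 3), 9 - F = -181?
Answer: 576081/16 ≈ 36005.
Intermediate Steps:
F = 190 (F = 9 - 1*(-181) = 9 + 181 = 190)
z(G) = -4 (z(G) = 2*(-2) = -4)
w = -4
o = -1/4 (o = 1/(-4) = -1/4 ≈ -0.25000)
(o + F)**2 = (-1/4 + 190)**2 = (759/4)**2 = 576081/16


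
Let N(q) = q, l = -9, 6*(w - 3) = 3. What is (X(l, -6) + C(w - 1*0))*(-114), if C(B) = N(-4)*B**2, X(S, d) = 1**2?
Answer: 5472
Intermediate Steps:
w = 7/2 (w = 3 + (1/6)*3 = 3 + 1/2 = 7/2 ≈ 3.5000)
X(S, d) = 1
C(B) = -4*B**2
(X(l, -6) + C(w - 1*0))*(-114) = (1 - 4*(7/2 - 1*0)**2)*(-114) = (1 - 4*(7/2 + 0)**2)*(-114) = (1 - 4*(7/2)**2)*(-114) = (1 - 4*49/4)*(-114) = (1 - 49)*(-114) = -48*(-114) = 5472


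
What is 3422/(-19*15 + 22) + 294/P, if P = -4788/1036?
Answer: -1148692/14991 ≈ -76.625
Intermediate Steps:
P = -171/37 (P = -4788*1/1036 = -171/37 ≈ -4.6216)
3422/(-19*15 + 22) + 294/P = 3422/(-19*15 + 22) + 294/(-171/37) = 3422/(-285 + 22) + 294*(-37/171) = 3422/(-263) - 3626/57 = 3422*(-1/263) - 3626/57 = -3422/263 - 3626/57 = -1148692/14991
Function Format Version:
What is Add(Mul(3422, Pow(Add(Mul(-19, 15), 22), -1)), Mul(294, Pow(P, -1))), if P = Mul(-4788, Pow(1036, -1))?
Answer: Rational(-1148692, 14991) ≈ -76.625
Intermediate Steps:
P = Rational(-171, 37) (P = Mul(-4788, Rational(1, 1036)) = Rational(-171, 37) ≈ -4.6216)
Add(Mul(3422, Pow(Add(Mul(-19, 15), 22), -1)), Mul(294, Pow(P, -1))) = Add(Mul(3422, Pow(Add(Mul(-19, 15), 22), -1)), Mul(294, Pow(Rational(-171, 37), -1))) = Add(Mul(3422, Pow(Add(-285, 22), -1)), Mul(294, Rational(-37, 171))) = Add(Mul(3422, Pow(-263, -1)), Rational(-3626, 57)) = Add(Mul(3422, Rational(-1, 263)), Rational(-3626, 57)) = Add(Rational(-3422, 263), Rational(-3626, 57)) = Rational(-1148692, 14991)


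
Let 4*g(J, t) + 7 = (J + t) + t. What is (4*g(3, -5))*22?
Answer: -308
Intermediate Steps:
g(J, t) = -7/4 + t/2 + J/4 (g(J, t) = -7/4 + ((J + t) + t)/4 = -7/4 + (J + 2*t)/4 = -7/4 + (t/2 + J/4) = -7/4 + t/2 + J/4)
(4*g(3, -5))*22 = (4*(-7/4 + (½)*(-5) + (¼)*3))*22 = (4*(-7/4 - 5/2 + ¾))*22 = (4*(-7/2))*22 = -14*22 = -308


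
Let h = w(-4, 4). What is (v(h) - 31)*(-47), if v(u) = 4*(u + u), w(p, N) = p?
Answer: 2961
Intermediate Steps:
h = -4
v(u) = 8*u (v(u) = 4*(2*u) = 8*u)
(v(h) - 31)*(-47) = (8*(-4) - 31)*(-47) = (-32 - 31)*(-47) = -63*(-47) = 2961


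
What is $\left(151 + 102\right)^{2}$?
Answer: $64009$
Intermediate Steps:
$\left(151 + 102\right)^{2} = 253^{2} = 64009$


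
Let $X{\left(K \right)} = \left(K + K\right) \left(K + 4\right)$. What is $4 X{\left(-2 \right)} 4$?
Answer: $-128$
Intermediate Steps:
$X{\left(K \right)} = 2 K \left(4 + K\right)$
$4 X{\left(-2 \right)} 4 = 4 \cdot 2 \left(-2\right) \left(4 - 2\right) 4 = 4 \cdot 2 \left(-2\right) 2 \cdot 4 = 4 \left(-8\right) 4 = \left(-32\right) 4 = -128$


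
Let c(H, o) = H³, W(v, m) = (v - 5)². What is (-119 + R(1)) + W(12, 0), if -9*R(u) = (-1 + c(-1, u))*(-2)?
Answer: -634/9 ≈ -70.444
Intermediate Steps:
W(v, m) = (-5 + v)²
R(u) = -4/9 (R(u) = -(-1 + (-1)³)*(-2)/9 = -(-1 - 1)*(-2)/9 = -(-2)*(-2)/9 = -⅑*4 = -4/9)
(-119 + R(1)) + W(12, 0) = (-119 - 4/9) + (-5 + 12)² = -1075/9 + 7² = -1075/9 + 49 = -634/9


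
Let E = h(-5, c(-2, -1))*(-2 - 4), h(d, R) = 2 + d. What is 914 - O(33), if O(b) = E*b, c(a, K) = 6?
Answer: 320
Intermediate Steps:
E = 18 (E = (2 - 5)*(-2 - 4) = -3*(-6) = 18)
O(b) = 18*b
914 - O(33) = 914 - 18*33 = 914 - 1*594 = 914 - 594 = 320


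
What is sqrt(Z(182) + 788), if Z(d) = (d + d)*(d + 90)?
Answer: 2*sqrt(24949) ≈ 315.91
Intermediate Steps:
Z(d) = 2*d*(90 + d) (Z(d) = (2*d)*(90 + d) = 2*d*(90 + d))
sqrt(Z(182) + 788) = sqrt(2*182*(90 + 182) + 788) = sqrt(2*182*272 + 788) = sqrt(99008 + 788) = sqrt(99796) = 2*sqrt(24949)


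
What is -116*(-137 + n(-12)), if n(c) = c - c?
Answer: 15892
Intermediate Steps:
n(c) = 0
-116*(-137 + n(-12)) = -116*(-137 + 0) = -116*(-137) = 15892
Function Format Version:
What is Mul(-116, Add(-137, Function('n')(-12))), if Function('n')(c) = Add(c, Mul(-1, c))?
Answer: 15892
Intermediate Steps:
Function('n')(c) = 0
Mul(-116, Add(-137, Function('n')(-12))) = Mul(-116, Add(-137, 0)) = Mul(-116, -137) = 15892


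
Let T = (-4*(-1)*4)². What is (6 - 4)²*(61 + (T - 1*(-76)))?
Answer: 1572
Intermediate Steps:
T = 256 (T = (4*4)² = 16² = 256)
(6 - 4)²*(61 + (T - 1*(-76))) = (6 - 4)²*(61 + (256 - 1*(-76))) = 2²*(61 + (256 + 76)) = 4*(61 + 332) = 4*393 = 1572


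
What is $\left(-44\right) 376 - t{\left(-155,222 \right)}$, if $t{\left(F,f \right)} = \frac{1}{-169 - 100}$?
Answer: $- \frac{4450335}{269} \approx -16544.0$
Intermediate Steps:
$t{\left(F,f \right)} = - \frac{1}{269}$ ($t{\left(F,f \right)} = \frac{1}{-269} = - \frac{1}{269}$)
$\left(-44\right) 376 - t{\left(-155,222 \right)} = \left(-44\right) 376 - - \frac{1}{269} = -16544 + \frac{1}{269} = - \frac{4450335}{269}$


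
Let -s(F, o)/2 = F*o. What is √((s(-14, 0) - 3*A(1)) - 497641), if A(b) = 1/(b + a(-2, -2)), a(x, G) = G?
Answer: I*√497638 ≈ 705.43*I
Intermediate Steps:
s(F, o) = -2*F*o
A(b) = 1/(-2 + b) (A(b) = 1/(b - 2) = 1/(-2 + b))
√((s(-14, 0) - 3*A(1)) - 497641) = √((-2*(-14)*0 - 3/(-2 + 1)) - 497641) = √((0 - 3/(-1)) - 497641) = √((0 - 3*(-1)) - 497641) = √((0 + 3) - 497641) = √(3 - 497641) = √(-497638) = I*√497638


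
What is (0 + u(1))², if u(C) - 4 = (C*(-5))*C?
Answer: 1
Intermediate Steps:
u(C) = 4 - 5*C² (u(C) = 4 + (C*(-5))*C = 4 + (-5*C)*C = 4 - 5*C²)
(0 + u(1))² = (0 + (4 - 5*1²))² = (0 + (4 - 5*1))² = (0 + (4 - 5))² = (0 - 1)² = (-1)² = 1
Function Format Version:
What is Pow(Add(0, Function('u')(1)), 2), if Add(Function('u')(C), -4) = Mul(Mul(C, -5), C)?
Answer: 1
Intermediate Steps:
Function('u')(C) = Add(4, Mul(-5, Pow(C, 2))) (Function('u')(C) = Add(4, Mul(Mul(C, -5), C)) = Add(4, Mul(Mul(-5, C), C)) = Add(4, Mul(-5, Pow(C, 2))))
Pow(Add(0, Function('u')(1)), 2) = Pow(Add(0, Add(4, Mul(-5, Pow(1, 2)))), 2) = Pow(Add(0, Add(4, Mul(-5, 1))), 2) = Pow(Add(0, Add(4, -5)), 2) = Pow(Add(0, -1), 2) = Pow(-1, 2) = 1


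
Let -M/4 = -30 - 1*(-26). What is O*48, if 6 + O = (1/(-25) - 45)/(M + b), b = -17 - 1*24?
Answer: -125952/625 ≈ -201.52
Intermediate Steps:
b = -41 (b = -17 - 24 = -41)
M = 16 (M = -4*(-30 - 1*(-26)) = -4*(-30 + 26) = -4*(-4) = 16)
O = -2624/625 (O = -6 + (1/(-25) - 45)/(16 - 41) = -6 + (-1/25 - 45)/(-25) = -6 - 1126/25*(-1/25) = -6 + 1126/625 = -2624/625 ≈ -4.1984)
O*48 = -2624/625*48 = -125952/625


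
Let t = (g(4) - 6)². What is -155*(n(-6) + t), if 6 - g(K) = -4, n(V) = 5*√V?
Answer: -2480 - 775*I*√6 ≈ -2480.0 - 1898.4*I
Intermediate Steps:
g(K) = 10 (g(K) = 6 - 1*(-4) = 6 + 4 = 10)
t = 16 (t = (10 - 6)² = 4² = 16)
-155*(n(-6) + t) = -155*(5*√(-6) + 16) = -155*(5*(I*√6) + 16) = -155*(5*I*√6 + 16) = -155*(16 + 5*I*√6) = -2480 - 775*I*√6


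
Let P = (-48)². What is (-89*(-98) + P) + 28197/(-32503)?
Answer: 358349881/32503 ≈ 11025.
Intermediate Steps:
P = 2304
(-89*(-98) + P) + 28197/(-32503) = (-89*(-98) + 2304) + 28197/(-32503) = (8722 + 2304) + 28197*(-1/32503) = 11026 - 28197/32503 = 358349881/32503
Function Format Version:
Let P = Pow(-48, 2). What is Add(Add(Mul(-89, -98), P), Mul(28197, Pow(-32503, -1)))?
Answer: Rational(358349881, 32503) ≈ 11025.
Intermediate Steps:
P = 2304
Add(Add(Mul(-89, -98), P), Mul(28197, Pow(-32503, -1))) = Add(Add(Mul(-89, -98), 2304), Mul(28197, Pow(-32503, -1))) = Add(Add(8722, 2304), Mul(28197, Rational(-1, 32503))) = Add(11026, Rational(-28197, 32503)) = Rational(358349881, 32503)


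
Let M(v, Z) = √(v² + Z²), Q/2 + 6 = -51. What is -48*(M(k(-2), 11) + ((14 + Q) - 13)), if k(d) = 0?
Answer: 4896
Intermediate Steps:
Q = -114 (Q = -12 + 2*(-51) = -12 - 102 = -114)
M(v, Z) = √(Z² + v²)
-48*(M(k(-2), 11) + ((14 + Q) - 13)) = -48*(√(11² + 0²) + ((14 - 114) - 13)) = -48*(√(121 + 0) + (-100 - 13)) = -48*(√121 - 113) = -48*(11 - 113) = -48*(-102) = 4896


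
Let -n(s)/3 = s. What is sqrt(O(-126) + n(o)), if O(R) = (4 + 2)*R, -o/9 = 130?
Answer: 9*sqrt(34) ≈ 52.479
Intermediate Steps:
o = -1170 (o = -9*130 = -1170)
O(R) = 6*R
n(s) = -3*s
sqrt(O(-126) + n(o)) = sqrt(6*(-126) - 3*(-1170)) = sqrt(-756 + 3510) = sqrt(2754) = 9*sqrt(34)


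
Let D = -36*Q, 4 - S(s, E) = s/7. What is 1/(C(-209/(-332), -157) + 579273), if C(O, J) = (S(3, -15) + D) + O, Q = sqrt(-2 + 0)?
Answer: 3128662259660/1812362730482576017 + 194435136*I*sqrt(2)/1812362730482576017 ≈ 1.7263e-6 + 1.5172e-10*I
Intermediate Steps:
S(s, E) = 4 - s/7
Q = I*sqrt(2) (Q = sqrt(-2) = I*sqrt(2) ≈ 1.4142*I)
D = -36*I*sqrt(2) ≈ -50.912*I
C(O, J) = 25/7 + O - 36*I*sqrt(2) (C(O, J) = ((4 - 1/7*3) - 36*I*sqrt(2)) + O = ((4 - 3/7) - 36*I*sqrt(2)) + O = (25/7 - 36*I*sqrt(2)) + O = 25/7 + O - 36*I*sqrt(2))
1/(C(-209/(-332), -157) + 579273) = 1/((25/7 - 209/(-332) - 36*I*sqrt(2)) + 579273) = 1/((25/7 - 209*(-1/332) - 36*I*sqrt(2)) + 579273) = 1/((25/7 + 209/332 - 36*I*sqrt(2)) + 579273) = 1/((9763/2324 - 36*I*sqrt(2)) + 579273) = 1/(1346240215/2324 - 36*I*sqrt(2))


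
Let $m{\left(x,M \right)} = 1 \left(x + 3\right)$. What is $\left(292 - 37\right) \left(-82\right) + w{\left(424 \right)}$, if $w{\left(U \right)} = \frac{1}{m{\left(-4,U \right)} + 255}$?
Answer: $- \frac{5311139}{254} \approx -20910.0$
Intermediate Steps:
$m{\left(x,M \right)} = 3 + x$ ($m{\left(x,M \right)} = 1 \left(3 + x\right) = 3 + x$)
$w{\left(U \right)} = \frac{1}{254}$ ($w{\left(U \right)} = \frac{1}{\left(3 - 4\right) + 255} = \frac{1}{-1 + 255} = \frac{1}{254}$)
$\left(292 - 37\right) \left(-82\right) + w{\left(424 \right)} = \left(292 - 37\right) \left(-82\right) + \frac{1}{254} = 255 \left(-82\right) + \frac{1}{254} = -20910 + \frac{1}{254} = - \frac{5311139}{254}$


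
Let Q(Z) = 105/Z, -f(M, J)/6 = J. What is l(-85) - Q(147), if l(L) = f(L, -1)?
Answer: 37/7 ≈ 5.2857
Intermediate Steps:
f(M, J) = -6*J
l(L) = 6 (l(L) = -6*(-1) = 6)
l(-85) - Q(147) = 6 - 105/147 = 6 - 1*5/7 = 6 - 5/7 = 37/7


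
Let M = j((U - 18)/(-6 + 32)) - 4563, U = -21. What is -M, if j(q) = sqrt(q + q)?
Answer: 4563 - I*sqrt(3) ≈ 4563.0 - 1.732*I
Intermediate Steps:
j(q) = sqrt(2)*sqrt(q) (j(q) = sqrt(2*q) = sqrt(2)*sqrt(q))
M = -4563 + I*sqrt(3) (M = sqrt(2)*sqrt((-21 - 18)/(-6 + 32)) - 4563 = sqrt(2)*sqrt(-39/26) - 4563 = sqrt(2)*sqrt(-39*1/26) - 4563 = sqrt(2)*sqrt(-3/2) - 4563 = sqrt(2)*(I*sqrt(6)/2) - 4563 = I*sqrt(3) - 4563 = -4563 + I*sqrt(3) ≈ -4563.0 + 1.732*I)
-M = -(-4563 + I*sqrt(3)) = 4563 - I*sqrt(3)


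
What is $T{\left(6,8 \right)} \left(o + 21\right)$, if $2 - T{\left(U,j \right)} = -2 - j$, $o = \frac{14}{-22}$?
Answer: $\frac{2688}{11} \approx 244.36$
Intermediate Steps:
$o = - \frac{7}{11}$ ($o = 14 \left(- \frac{1}{22}\right) = - \frac{7}{11} \approx -0.63636$)
$T{\left(U,j \right)} = 4 + j$ ($T{\left(U,j \right)} = 2 - \left(-2 - j\right) = 2 + \left(2 + j\right) = 4 + j$)
$T{\left(6,8 \right)} \left(o + 21\right) = \left(4 + 8\right) \left(- \frac{7}{11} + 21\right) = 12 \cdot \frac{224}{11} = \frac{2688}{11}$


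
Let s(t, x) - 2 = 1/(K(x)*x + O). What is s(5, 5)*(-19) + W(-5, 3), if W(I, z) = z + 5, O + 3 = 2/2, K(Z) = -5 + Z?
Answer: -41/2 ≈ -20.500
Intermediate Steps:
O = -2 (O = -3 + 2/2 = -3 + 2*(1/2) = -3 + 1 = -2)
s(t, x) = 2 + 1/(-2 + x*(-5 + x)) (s(t, x) = 2 + 1/((-5 + x)*x - 2) = 2 + 1/(x*(-5 + x) - 2) = 2 + 1/(-2 + x*(-5 + x)))
W(I, z) = 5 + z
s(5, 5)*(-19) + W(-5, 3) = ((-3 + 2*5*(-5 + 5))/(-2 + 5*(-5 + 5)))*(-19) + (5 + 3) = ((-3 + 2*5*0)/(-2 + 5*0))*(-19) + 8 = ((-3 + 0)/(-2 + 0))*(-19) + 8 = (-3/(-2))*(-19) + 8 = -1/2*(-3)*(-19) + 8 = (3/2)*(-19) + 8 = -57/2 + 8 = -41/2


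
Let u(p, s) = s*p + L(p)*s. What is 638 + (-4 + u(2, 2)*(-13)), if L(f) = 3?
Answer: 504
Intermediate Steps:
u(p, s) = 3*s + p*s (u(p, s) = s*p + 3*s = p*s + 3*s = 3*s + p*s)
638 + (-4 + u(2, 2)*(-13)) = 638 + (-4 + (2*(3 + 2))*(-13)) = 638 + (-4 + (2*5)*(-13)) = 638 + (-4 + 10*(-13)) = 638 + (-4 - 130) = 638 - 134 = 504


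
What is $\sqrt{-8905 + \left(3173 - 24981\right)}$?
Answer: $i \sqrt{30713} \approx 175.25 i$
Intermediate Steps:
$\sqrt{-8905 + \left(3173 - 24981\right)} = \sqrt{-8905 - 21808} = \sqrt{-30713} = i \sqrt{30713}$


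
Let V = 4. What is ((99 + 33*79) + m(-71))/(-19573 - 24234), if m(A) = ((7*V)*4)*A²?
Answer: -567298/43807 ≈ -12.950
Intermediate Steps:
m(A) = 112*A² (m(A) = ((7*4)*4)*A² = (28*4)*A² = 112*A²)
((99 + 33*79) + m(-71))/(-19573 - 24234) = ((99 + 33*79) + 112*(-71)²)/(-19573 - 24234) = ((99 + 2607) + 112*5041)/(-43807) = (2706 + 564592)*(-1/43807) = 567298*(-1/43807) = -567298/43807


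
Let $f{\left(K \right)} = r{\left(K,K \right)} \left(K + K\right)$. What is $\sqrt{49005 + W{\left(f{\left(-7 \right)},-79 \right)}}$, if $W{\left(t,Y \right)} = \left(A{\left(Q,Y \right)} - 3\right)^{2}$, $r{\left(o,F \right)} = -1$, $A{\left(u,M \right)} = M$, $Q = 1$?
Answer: $\sqrt{55729} \approx 236.07$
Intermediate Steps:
$f{\left(K \right)} = - 2 K$ ($f{\left(K \right)} = - (K + K) = - 2 K$)
$W{\left(t,Y \right)} = \left(-3 + Y\right)^{2}$ ($W{\left(t,Y \right)} = \left(Y - 3\right)^{2} = \left(-3 + Y\right)^{2}$)
$\sqrt{49005 + W{\left(f{\left(-7 \right)},-79 \right)}} = \sqrt{49005 + \left(-3 - 79\right)^{2}} = \sqrt{49005 + \left(-82\right)^{2}} = \sqrt{49005 + 6724} = \sqrt{55729}$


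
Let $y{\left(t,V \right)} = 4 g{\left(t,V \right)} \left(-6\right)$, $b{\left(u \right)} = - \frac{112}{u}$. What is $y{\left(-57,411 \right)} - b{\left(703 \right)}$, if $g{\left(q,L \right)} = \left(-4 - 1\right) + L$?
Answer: $- \frac{6849920}{703} \approx -9743.8$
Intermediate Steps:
$g{\left(q,L \right)} = -5 + L$
$y{\left(t,V \right)} = 120 - 24 V$ ($y{\left(t,V \right)} = 4 \left(-5 + V\right) \left(-6\right) = \left(-20 + 4 V\right) \left(-6\right) = 120 - 24 V$)
$y{\left(-57,411 \right)} - b{\left(703 \right)} = \left(120 - 9864\right) - - \frac{112}{703} = \left(120 - 9864\right) - \left(-112\right) \frac{1}{703} = -9744 - - \frac{112}{703} = -9744 + \frac{112}{703} = - \frac{6849920}{703}$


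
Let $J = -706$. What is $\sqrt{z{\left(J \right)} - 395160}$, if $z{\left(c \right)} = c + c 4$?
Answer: $i \sqrt{398690} \approx 631.42 i$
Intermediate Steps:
$z{\left(c \right)} = 5 c$ ($z{\left(c \right)} = c + 4 c = 5 c$)
$\sqrt{z{\left(J \right)} - 395160} = \sqrt{5 \left(-706\right) - 395160} = \sqrt{-3530 - 395160} = \sqrt{-398690} = i \sqrt{398690}$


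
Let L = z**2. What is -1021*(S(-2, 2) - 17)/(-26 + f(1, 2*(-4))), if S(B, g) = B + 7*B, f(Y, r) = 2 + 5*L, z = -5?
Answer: 33693/101 ≈ 333.59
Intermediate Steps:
L = 25 (L = (-5)**2 = 25)
f(Y, r) = 127 (f(Y, r) = 2 + 5*25 = 2 + 125 = 127)
S(B, g) = 8*B
-1021*(S(-2, 2) - 17)/(-26 + f(1, 2*(-4))) = -1021*(8*(-2) - 17)/(-26 + 127) = -1021*(-16 - 17)/101 = -(-33693)/101 = -1021*(-33/101) = 33693/101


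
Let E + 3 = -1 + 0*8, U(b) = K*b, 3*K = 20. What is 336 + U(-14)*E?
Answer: 2128/3 ≈ 709.33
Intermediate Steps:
K = 20/3 (K = (⅓)*20 = 20/3 ≈ 6.6667)
U(b) = 20*b/3
E = -4 (E = -3 + (-1 + 0*8) = -3 + (-1 + 0) = -3 - 1 = -4)
336 + U(-14)*E = 336 + ((20/3)*(-14))*(-4) = 336 - 280/3*(-4) = 336 + 1120/3 = 2128/3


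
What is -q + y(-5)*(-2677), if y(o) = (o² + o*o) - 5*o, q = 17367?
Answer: -218142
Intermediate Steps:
y(o) = -5*o + 2*o² (y(o) = (o² + o²) - 5*o = 2*o² - 5*o = -5*o + 2*o²)
-q + y(-5)*(-2677) = -1*17367 - 5*(-5 + 2*(-5))*(-2677) = -17367 - 5*(-5 - 10)*(-2677) = -17367 - 5*(-15)*(-2677) = -17367 + 75*(-2677) = -17367 - 200775 = -218142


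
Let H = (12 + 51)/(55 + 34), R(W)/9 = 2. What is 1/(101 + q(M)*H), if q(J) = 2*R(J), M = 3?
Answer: 89/11257 ≈ 0.0079062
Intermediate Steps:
R(W) = 18 (R(W) = 9*2 = 18)
H = 63/89 ≈ 0.70786
q(J) = 36 (q(J) = 2*18 = 36)
1/(101 + q(M)*H) = 1/(101 + 36*(63/89)) = 1/(101 + 2268/89) = 1/(11257/89) = 89/11257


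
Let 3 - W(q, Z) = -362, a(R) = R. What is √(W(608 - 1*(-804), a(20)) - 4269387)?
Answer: I*√4269022 ≈ 2066.2*I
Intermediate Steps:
W(q, Z) = 365 (W(q, Z) = 3 - 1*(-362) = 3 + 362 = 365)
√(W(608 - 1*(-804), a(20)) - 4269387) = √(365 - 4269387) = √(-4269022) = I*√4269022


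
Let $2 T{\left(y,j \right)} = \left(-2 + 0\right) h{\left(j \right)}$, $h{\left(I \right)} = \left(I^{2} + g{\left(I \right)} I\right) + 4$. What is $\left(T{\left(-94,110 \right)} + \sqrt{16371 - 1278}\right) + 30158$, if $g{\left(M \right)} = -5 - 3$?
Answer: $18934 + 3 \sqrt{1677} \approx 19057.0$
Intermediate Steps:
$g{\left(M \right)} = -8$ ($g{\left(M \right)} = -5 - 3 = -8$)
$h{\left(I \right)} = 4 + I^{2} - 8 I$ ($h{\left(I \right)} = \left(I^{2} - 8 I\right) + 4 = 4 + I^{2} - 8 I$)
$T{\left(y,j \right)} = -4 - j^{2} + 8 j$ ($T{\left(y,j \right)} = \frac{\left(-2 + 0\right) \left(4 + j^{2} - 8 j\right)}{2} = \frac{\left(-2\right) \left(4 + j^{2} - 8 j\right)}{2} = \frac{-8 - 2 j^{2} + 16 j}{2} = -4 - j^{2} + 8 j$)
$\left(T{\left(-94,110 \right)} + \sqrt{16371 - 1278}\right) + 30158 = \left(\left(-4 - 110^{2} + 8 \cdot 110\right) + \sqrt{16371 - 1278}\right) + 30158 = \left(\left(-4 - 12100 + 880\right) + \sqrt{15093}\right) + 30158 = \left(\left(-4 - 12100 + 880\right) + 3 \sqrt{1677}\right) + 30158 = \left(-11224 + 3 \sqrt{1677}\right) + 30158 = 18934 + 3 \sqrt{1677}$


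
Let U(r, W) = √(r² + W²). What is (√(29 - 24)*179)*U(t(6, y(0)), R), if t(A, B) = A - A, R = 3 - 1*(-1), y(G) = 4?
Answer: 716*√5 ≈ 1601.0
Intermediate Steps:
R = 4 (R = 3 + 1 = 4)
t(A, B) = 0
U(r, W) = √(W² + r²)
(√(29 - 24)*179)*U(t(6, y(0)), R) = (√(29 - 24)*179)*√(4² + 0²) = (√5*179)*√(16 + 0) = (179*√5)*√16 = (179*√5)*4 = 716*√5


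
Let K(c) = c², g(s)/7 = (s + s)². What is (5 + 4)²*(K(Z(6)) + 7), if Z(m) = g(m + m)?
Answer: 1316819511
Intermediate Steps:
g(s) = 28*s² (g(s) = 7*(s + s)² = 7*(2*s)² = 7*(4*s²) = 28*s²)
Z(m) = 112*m² (Z(m) = 28*(m + m)² = 28*(2*m)² = 28*(4*m²) = 112*m²)
(5 + 4)²*(K(Z(6)) + 7) = (5 + 4)²*((112*6²)² + 7) = 9²*((112*36)² + 7) = 81*(4032² + 7) = 81*(16257024 + 7) = 81*16257031 = 1316819511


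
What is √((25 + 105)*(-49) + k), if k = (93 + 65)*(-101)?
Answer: 2*I*√5582 ≈ 149.43*I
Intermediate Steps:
k = -15958 (k = 158*(-101) = -15958)
√((25 + 105)*(-49) + k) = √((25 + 105)*(-49) - 15958) = √(130*(-49) - 15958) = √(-6370 - 15958) = √(-22328) = 2*I*√5582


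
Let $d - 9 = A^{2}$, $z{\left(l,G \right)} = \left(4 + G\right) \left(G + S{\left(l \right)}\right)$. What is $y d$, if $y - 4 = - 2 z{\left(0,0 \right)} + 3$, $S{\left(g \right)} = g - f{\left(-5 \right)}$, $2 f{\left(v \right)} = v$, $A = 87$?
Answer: $-98514$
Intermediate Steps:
$f{\left(v \right)} = \frac{v}{2}$
$S{\left(g \right)} = \frac{5}{2} + g$ ($S{\left(g \right)} = g - \frac{1}{2} \left(-5\right) = g - - \frac{5}{2} = g + \frac{5}{2} = \frac{5}{2} + g$)
$z{\left(l,G \right)} = \left(4 + G\right) \left(\frac{5}{2} + G + l\right)$ ($z{\left(l,G \right)} = \left(4 + G\right) \left(G + \left(\frac{5}{2} + l\right)\right) = \left(4 + G\right) \left(\frac{5}{2} + G + l\right)$)
$d = 7578$ ($d = 9 + 87^{2} = 9 + 7569 = 7578$)
$y = -13$ ($y = 4 + \left(- 2 \left(10 + 0^{2} + 4 \cdot 0 + \frac{13}{2} \cdot 0 + 0 \cdot 0\right) + 3\right) = 4 + \left(- 2 \left(10 + 0 + 0 + 0 + 0\right) + 3\right) = 4 + \left(\left(-2\right) 10 + 3\right) = 4 + \left(-20 + 3\right) = 4 - 17 = -13$)
$y d = \left(-13\right) 7578 = -98514$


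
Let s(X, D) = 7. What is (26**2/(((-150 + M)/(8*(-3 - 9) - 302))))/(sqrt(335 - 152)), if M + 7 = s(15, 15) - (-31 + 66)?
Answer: 269048*sqrt(183)/33855 ≈ 107.51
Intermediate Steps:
M = -35 (M = -7 + (7 - (-31 + 66)) = -7 + (7 - 1*35) = -7 + (7 - 35) = -7 - 28 = -35)
(26**2/(((-150 + M)/(8*(-3 - 9) - 302))))/(sqrt(335 - 152)) = (26**2/(((-150 - 35)/(8*(-3 - 9) - 302))))/(sqrt(335 - 152)) = (676/((-185/(8*(-12) - 302))))/(sqrt(183)) = (676/((-185/(-96 - 302))))*(sqrt(183)/183) = (676/((-185/(-398))))*(sqrt(183)/183) = (676/((-185*(-1/398))))*(sqrt(183)/183) = (676/(185/398))*(sqrt(183)/183) = (676*(398/185))*(sqrt(183)/183) = 269048*(sqrt(183)/183)/185 = 269048*sqrt(183)/33855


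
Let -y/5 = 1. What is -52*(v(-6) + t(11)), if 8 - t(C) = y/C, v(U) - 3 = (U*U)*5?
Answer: -109512/11 ≈ -9955.6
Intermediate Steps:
y = -5 (y = -5*1 = -5)
v(U) = 3 + 5*U**2 (v(U) = 3 + (U*U)*5 = 3 + U**2*5 = 3 + 5*U**2)
t(C) = 8 + 5/C (t(C) = 8 - (-5)/C = 8 + 5/C)
-52*(v(-6) + t(11)) = -52*((3 + 5*(-6)**2) + (8 + 5/11)) = -52*((3 + 5*36) + (8 + 5*(1/11))) = -52*((3 + 180) + (8 + 5/11)) = -52*(183 + 93/11) = -52*2106/11 = -109512/11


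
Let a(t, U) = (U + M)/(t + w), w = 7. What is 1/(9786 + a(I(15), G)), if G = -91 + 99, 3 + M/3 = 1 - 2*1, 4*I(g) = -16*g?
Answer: 53/518662 ≈ 0.00010219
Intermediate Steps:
I(g) = -4*g (I(g) = (-16*g)/4 = -4*g)
M = -12 (M = -9 + 3*(1 - 2*1) = -9 + 3*(1 - 2) = -9 + 3*(-1) = -9 - 3 = -12)
G = 8
a(t, U) = (-12 + U)/(7 + t) (a(t, U) = (U - 12)/(t + 7) = (-12 + U)/(7 + t))
1/(9786 + a(I(15), G)) = 1/(9786 + (-12 + 8)/(7 - 4*15)) = 1/(9786 - 4/(7 - 60)) = 1/(9786 - 4/(-53)) = 1/(9786 - 1/53*(-4)) = 1/(9786 + 4/53) = 1/(518662/53) = 53/518662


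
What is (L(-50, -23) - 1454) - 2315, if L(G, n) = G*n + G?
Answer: -2669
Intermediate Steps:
L(G, n) = G + G*n
(L(-50, -23) - 1454) - 2315 = (-50*(1 - 23) - 1454) - 2315 = (-50*(-22) - 1454) - 2315 = (1100 - 1454) - 2315 = -354 - 2315 = -2669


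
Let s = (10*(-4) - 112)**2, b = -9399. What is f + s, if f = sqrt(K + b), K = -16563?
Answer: 23104 + I*sqrt(25962) ≈ 23104.0 + 161.13*I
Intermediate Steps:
s = 23104 (s = (-40 - 112)**2 = (-152)**2 = 23104)
f = I*sqrt(25962) (f = sqrt(-16563 - 9399) = sqrt(-25962) = I*sqrt(25962) ≈ 161.13*I)
f + s = I*sqrt(25962) + 23104 = 23104 + I*sqrt(25962)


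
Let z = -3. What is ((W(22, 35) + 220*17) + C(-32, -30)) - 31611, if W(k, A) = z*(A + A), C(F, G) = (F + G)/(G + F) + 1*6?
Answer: -28074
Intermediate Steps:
C(F, G) = 7 (C(F, G) = (F + G)/(F + G) + 6 = 1 + 6 = 7)
W(k, A) = -6*A (W(k, A) = -3*(A + A) = -6*A)
((W(22, 35) + 220*17) + C(-32, -30)) - 31611 = ((-6*35 + 220*17) + 7) - 31611 = ((-210 + 3740) + 7) - 31611 = (3530 + 7) - 31611 = 3537 - 31611 = -28074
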